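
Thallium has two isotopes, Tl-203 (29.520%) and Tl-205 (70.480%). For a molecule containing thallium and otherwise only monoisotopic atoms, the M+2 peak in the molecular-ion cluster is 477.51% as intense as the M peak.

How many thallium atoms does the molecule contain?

2

With n Tl atoms, P(M+2)/P(M) = C(n,1)·p^(n−1)q / p^n = n·q/p = n · 0.70480/0.29520.
n = 4.7751 × 0.29520/0.70480 = 2.00 ≈ 2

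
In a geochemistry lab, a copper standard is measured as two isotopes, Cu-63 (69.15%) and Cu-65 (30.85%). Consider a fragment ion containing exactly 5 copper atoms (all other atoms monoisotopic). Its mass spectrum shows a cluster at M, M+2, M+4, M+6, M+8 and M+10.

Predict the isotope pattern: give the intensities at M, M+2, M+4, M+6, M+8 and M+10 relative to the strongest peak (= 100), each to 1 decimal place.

44.8 : 100.0 : 89.2 : 39.8 : 8.9 : 0.8

Each Cu atom is independently Cu-63 (p = 0.6915) or Cu-65 (q = 0.3085); the cluster is the binomial expansion (p + q)^5.
P(M) = 0.6915^5 = 0.158111
P(M+2) = 5 × 0.6915^4 × 0.3085^1 = 0.352691
P(M+4) = 10 × 0.6915^3 × 0.3085^2 = 0.314693
P(M+6) = 10 × 0.6915^2 × 0.3085^3 = 0.140394
P(M+8) = 5 × 0.6915^1 × 0.3085^4 = 0.031317
P(M+10) = 0.3085^5 = 0.002794
The M+2 peak is largest (0.352691); scaling to 100 gives 44.8 : 100.0 : 89.2 : 39.8 : 8.9 : 0.8.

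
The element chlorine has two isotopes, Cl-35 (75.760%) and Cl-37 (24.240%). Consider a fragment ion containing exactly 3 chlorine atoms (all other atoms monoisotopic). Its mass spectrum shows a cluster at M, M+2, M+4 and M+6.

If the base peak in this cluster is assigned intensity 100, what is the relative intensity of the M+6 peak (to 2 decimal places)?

Term probabilities: M 0.4348, M+2 0.4174, M+4 0.1335, M+6 0.0142. Base peak = M.
P(M) = C(3,0) × 0.75760^3 × 0.24240^0 = 1 × 0.4348304 × 1.0000 = 0.434830 (base)
P(M+6) = C(3,3) × 0.75760^0 × 0.24240^3 = 1 × 1.0000 × 0.01424288 = 0.014243
Relative intensity = 0.014243 / 0.434830 × 100 = 3.28

3.28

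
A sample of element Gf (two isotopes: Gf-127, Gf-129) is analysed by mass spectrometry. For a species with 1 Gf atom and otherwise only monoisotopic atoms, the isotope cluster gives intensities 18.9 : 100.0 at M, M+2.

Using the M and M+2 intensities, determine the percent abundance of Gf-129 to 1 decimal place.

Write p for the Gf-127 fraction. I(M+2)/I(M) = [C(1,1)·p^0·(1−p)] / p^1 = 1·(1−p)/p = 100.0/18.9 = 5.2910
(1−p)/p = 5.2910/1 = 5.2910  ⇒  p = 1/(1 + 5.2910) = 0.1590
Gf-127: 15.9%, Gf-129: 84.1%.

84.1%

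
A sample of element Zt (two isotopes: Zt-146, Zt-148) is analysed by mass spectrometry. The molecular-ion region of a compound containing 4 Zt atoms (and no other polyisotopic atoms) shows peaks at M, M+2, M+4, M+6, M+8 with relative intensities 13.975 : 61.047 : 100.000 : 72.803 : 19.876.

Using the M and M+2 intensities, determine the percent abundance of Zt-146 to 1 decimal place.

If p is the fraction of Zt that is Zt-146, then I(M+2)/I(M) = [C(4,1)·p^3·(1−p)] / p^4 = 4·(1−p)/p = 61.047/13.975 = 4.3683
(1−p)/p = 4.3683/4 = 1.0921  ⇒  p = 1/(1 + 1.0921) = 0.4780
Zt-146: 47.8%, Zt-148: 52.2%.

47.8%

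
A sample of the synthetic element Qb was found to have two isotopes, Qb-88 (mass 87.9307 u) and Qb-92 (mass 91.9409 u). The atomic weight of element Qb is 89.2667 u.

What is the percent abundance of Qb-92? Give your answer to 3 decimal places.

Writing the weighted mean with unknown fraction x of Qb-88:
87.9307·x + 91.9409·(1 − x) = 89.2667
(87.9307 − 91.9409)·x = 89.2667 − 91.9409
x = -2.6742 / -4.0102 = 0.66685 → 66.685% Qb-88, 33.315% Qb-92.

33.315%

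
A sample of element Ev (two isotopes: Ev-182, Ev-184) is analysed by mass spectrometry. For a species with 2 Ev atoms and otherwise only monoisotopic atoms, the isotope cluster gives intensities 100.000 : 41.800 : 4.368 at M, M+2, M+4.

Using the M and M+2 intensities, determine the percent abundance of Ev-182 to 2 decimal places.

82.71%

Let p = fractional abundance of Ev-182. I(M+2)/I(M) = [C(2,1)·p^1·(1−p)] / p^2 = 2·(1−p)/p = 41.800/100.000 = 0.4180
(1−p)/p = 0.4180/2 = 0.2090  ⇒  p = 1/(1 + 0.2090) = 0.8271
Ev-182: 82.71%, Ev-184: 17.29%.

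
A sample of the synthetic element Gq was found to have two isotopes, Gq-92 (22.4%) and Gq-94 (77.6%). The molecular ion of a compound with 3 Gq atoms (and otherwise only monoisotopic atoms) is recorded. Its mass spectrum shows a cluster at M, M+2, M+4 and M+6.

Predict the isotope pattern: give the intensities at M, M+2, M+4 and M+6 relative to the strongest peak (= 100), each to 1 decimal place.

2.4 : 25.0 : 86.6 : 100.0

Each Gq atom is independently Gq-92 (p = 0.224) or Gq-94 (q = 0.776); the cluster is the binomial expansion (p + q)^3.
P(M) = 0.224^3 = 0.011239
P(M+2) = 3 × 0.224^2 × 0.776^1 = 0.116810
P(M+4) = 3 × 0.224^1 × 0.776^2 = 0.404662
P(M+6) = 0.776^3 = 0.467289
The M+6 peak is largest (0.467289); scaling to 100 gives 2.4 : 25.0 : 86.6 : 100.0.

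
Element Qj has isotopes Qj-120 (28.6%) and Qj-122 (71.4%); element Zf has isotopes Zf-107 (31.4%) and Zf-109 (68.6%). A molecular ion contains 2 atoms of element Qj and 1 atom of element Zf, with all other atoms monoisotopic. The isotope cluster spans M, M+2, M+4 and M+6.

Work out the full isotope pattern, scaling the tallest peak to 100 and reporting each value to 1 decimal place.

5.8 : 41.9 : 100.0 : 79.4

Element Qj pattern (n=2): 0.081796 : 0.408408 : 0.509796
Element Zf pattern (n=1): 0.3140 : 0.6860
Convolve the two distributions (both contribute in 2-u steps):
  M: 0.081796×0.3140 = 0.025684
  M+2: 0.081796×0.6860 + 0.408408×0.3140 = 0.184352
  M+4: 0.408408×0.6860 + 0.509796×0.3140 = 0.440244
  M+6: 0.509796×0.6860 = 0.349720
Scale to base peak (0.440244) = 100: 5.8 : 41.9 : 100.0 : 79.4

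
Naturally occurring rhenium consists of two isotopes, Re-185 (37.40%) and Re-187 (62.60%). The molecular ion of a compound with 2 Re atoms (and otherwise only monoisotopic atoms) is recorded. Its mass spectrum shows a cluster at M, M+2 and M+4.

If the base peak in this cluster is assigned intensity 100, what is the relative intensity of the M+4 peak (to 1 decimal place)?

83.7

Term probabilities: M 0.1399, M+2 0.4682, M+4 0.3919. Base peak = M+2.
P(M+2) = C(2,1) × 0.3740^1 × 0.6260^1 = 2 × 0.3740 × 0.6260 = 0.468248 (base)
P(M+4) = C(2,2) × 0.3740^0 × 0.6260^2 = 1 × 1.0000 × 0.391876 = 0.391876
Relative intensity = 0.391876 / 0.468248 × 100 = 83.7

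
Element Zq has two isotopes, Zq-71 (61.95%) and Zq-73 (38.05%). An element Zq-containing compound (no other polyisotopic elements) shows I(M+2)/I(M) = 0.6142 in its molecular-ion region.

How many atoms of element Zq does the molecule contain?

1

With n Zq atoms, P(M+2)/P(M) = C(n,1)·p^(n−1)q / p^n = n·q/p = n · 0.3805/0.6195.
n = 0.6142 × 0.6195/0.3805 = 1.00 ≈ 1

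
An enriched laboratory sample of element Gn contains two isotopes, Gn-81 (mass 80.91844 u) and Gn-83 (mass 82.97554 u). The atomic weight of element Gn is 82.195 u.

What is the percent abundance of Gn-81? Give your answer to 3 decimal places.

Let x be the fractional abundance of Gn-81; then Gn-83 has abundance 1 − x.
80.91844·x + 82.97554·(1 − x) = 82.195
(80.91844 − 82.97554)·x = 82.195 − 82.97554
x = -0.78054 / -2.05710 = 0.37944 → 37.944% Gn-81, 62.056% Gn-83.

37.944%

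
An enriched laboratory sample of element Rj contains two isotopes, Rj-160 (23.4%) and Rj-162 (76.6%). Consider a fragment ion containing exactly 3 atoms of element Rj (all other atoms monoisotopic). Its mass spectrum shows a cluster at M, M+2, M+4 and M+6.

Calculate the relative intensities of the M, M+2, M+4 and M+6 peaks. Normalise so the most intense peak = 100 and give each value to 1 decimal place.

2.9 : 28.0 : 91.6 : 100.0

The 3 Rj atoms are independent, so intensities follow the terms of (0.234 + 0.766)^3.
P(M) = 0.234^3 = 0.012813
P(M+2) = 3 × 0.234^2 × 0.766^1 = 0.125829
P(M+4) = 3 × 0.234^1 × 0.766^2 = 0.411903
P(M+6) = 0.766^3 = 0.449455
The M+6 peak is largest (0.449455); scaling to 100 gives 2.9 : 28.0 : 91.6 : 100.0.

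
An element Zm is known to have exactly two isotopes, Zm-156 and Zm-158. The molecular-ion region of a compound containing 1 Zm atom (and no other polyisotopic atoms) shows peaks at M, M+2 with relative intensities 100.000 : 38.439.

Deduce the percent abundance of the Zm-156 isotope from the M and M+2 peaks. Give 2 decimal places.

If p is the fraction of Zm that is Zm-156, then I(M+2)/I(M) = [C(1,1)·p^0·(1−p)] / p^1 = 1·(1−p)/p = 38.439/100.000 = 0.3844
(1−p)/p = 0.3844/1 = 0.3844  ⇒  p = 1/(1 + 0.3844) = 0.7223
Zm-156: 72.23%, Zm-158: 27.77%.

72.23%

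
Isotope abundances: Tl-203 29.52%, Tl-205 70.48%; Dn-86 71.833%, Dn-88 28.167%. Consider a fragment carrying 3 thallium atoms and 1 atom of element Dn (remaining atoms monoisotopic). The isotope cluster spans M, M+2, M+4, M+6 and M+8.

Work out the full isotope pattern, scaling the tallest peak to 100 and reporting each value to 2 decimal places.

Thallium pattern (n=3): 0.02572463 : 0.18425524 : 0.43991564 : 0.35010449
Element Dn pattern (n=1): 0.71833 : 0.28167
Convolve the two distributions (both contribute in 2-u steps):
  M: 0.02572463×0.71833 = 0.018479
  M+2: 0.02572463×0.28167 + 0.18425524×0.71833 = 0.139602
  M+4: 0.18425524×0.28167 + 0.43991564×0.71833 = 0.367904
  M+6: 0.43991564×0.28167 + 0.35010449×0.71833 = 0.375402
  M+8: 0.35010449×0.28167 = 0.098614
Scale to base peak (0.375402) = 100: 4.92 : 37.19 : 98.00 : 100.00 : 26.27

4.92 : 37.19 : 98.00 : 100.00 : 26.27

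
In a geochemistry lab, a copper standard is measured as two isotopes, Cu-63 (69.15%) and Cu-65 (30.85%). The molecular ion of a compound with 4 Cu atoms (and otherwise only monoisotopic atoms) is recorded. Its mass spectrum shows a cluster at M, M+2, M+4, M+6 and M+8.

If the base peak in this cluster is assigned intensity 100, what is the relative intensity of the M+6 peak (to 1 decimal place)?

(0.6915 + 0.3085)^4 gives M 0.2286, M+2 0.4080, M+4 0.2731, M+6 0.0812, M+8 0.0091; the largest is M+2.
P(M+2) = C(4,1) × 0.6915^3 × 0.3085^1 = 4 × 0.33065611 × 0.3085 = 0.408030 (base)
P(M+6) = C(4,3) × 0.6915^1 × 0.3085^3 = 4 × 0.6915 × 0.02936064 = 0.081212
Relative intensity = 0.081212 / 0.408030 × 100 = 19.9

19.9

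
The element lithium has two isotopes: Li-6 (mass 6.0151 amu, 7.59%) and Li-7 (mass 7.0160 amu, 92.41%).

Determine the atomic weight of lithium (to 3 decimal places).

6.940 amu

The abundance-weighted mean is 0.0759 × 6.0151 + 0.9241 × 7.0160
= 0.45655 + 6.48349 = 6.94004 amu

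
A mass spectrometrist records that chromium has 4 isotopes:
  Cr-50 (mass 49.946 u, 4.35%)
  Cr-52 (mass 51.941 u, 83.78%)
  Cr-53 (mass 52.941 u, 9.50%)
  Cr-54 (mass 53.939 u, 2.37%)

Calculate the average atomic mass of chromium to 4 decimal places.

51.9966 u

Average mass = Σ (abundance × isotope mass) = 0.0435 × 49.946 + 0.8378 × 51.941 + 0.0950 × 52.941 + 0.0237 × 53.939
= 2.17265 + 43.51617 + 5.02940 + 1.27835 = 51.99657 u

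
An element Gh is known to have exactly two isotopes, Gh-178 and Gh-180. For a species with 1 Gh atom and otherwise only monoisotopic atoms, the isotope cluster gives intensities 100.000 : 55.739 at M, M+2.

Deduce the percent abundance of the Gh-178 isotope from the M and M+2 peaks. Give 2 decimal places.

If p is the fraction of Gh that is Gh-178, then I(M+2)/I(M) = [C(1,1)·p^0·(1−p)] / p^1 = 1·(1−p)/p = 55.739/100.000 = 0.5574
(1−p)/p = 0.5574/1 = 0.5574  ⇒  p = 1/(1 + 0.5574) = 0.6421
Gh-178: 64.21%, Gh-180: 35.79%.

64.21%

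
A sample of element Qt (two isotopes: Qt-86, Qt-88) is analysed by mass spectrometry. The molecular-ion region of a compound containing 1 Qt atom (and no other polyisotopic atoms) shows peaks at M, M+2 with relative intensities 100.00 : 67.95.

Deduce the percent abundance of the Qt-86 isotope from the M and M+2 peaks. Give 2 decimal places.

If p is the fraction of Qt that is Qt-86, then I(M+2)/I(M) = [C(1,1)·p^0·(1−p)] / p^1 = 1·(1−p)/p = 67.95/100.00 = 0.6795
(1−p)/p = 0.6795/1 = 0.6795  ⇒  p = 1/(1 + 0.6795) = 0.5954
Qt-86: 59.54%, Qt-88: 40.46%.

59.54%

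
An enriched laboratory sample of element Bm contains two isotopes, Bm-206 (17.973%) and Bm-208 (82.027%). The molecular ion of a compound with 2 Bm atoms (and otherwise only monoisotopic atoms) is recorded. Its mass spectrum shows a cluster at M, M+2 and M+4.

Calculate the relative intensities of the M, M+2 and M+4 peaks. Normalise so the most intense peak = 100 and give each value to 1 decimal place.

Expanding (0.17973 + 0.82027)^2:
P(M) = 0.17973^2 = 0.032303
P(M+2) = 2 × 0.17973^1 × 0.82027^1 = 0.294854
P(M+4) = 0.82027^2 = 0.672843
The M+4 peak is largest (0.672843); scaling to 100 gives 4.8 : 43.8 : 100.0.

4.8 : 43.8 : 100.0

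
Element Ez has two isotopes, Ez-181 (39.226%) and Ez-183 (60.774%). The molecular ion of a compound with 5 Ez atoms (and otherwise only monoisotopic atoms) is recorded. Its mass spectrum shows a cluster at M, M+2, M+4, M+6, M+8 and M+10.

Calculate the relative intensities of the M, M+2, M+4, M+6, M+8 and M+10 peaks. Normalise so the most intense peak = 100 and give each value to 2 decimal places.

The 5 Ez atoms are independent, so intensities follow the terms of (0.39226 + 0.60774)^5.
P(M) = 0.39226^5 = 0.009287
P(M+2) = 5 × 0.39226^4 × 0.60774^1 = 0.071942
P(M+4) = 10 × 0.39226^3 × 0.60774^2 = 0.222924
P(M+6) = 10 × 0.39226^2 × 0.60774^3 = 0.345383
P(M+8) = 5 × 0.39226^1 × 0.60774^4 = 0.267556
P(M+10) = 0.60774^5 = 0.082907
The M+6 peak is largest (0.345383); scaling to 100 gives 2.69 : 20.83 : 64.54 : 100.00 : 77.47 : 24.00.

2.69 : 20.83 : 64.54 : 100.00 : 77.47 : 24.00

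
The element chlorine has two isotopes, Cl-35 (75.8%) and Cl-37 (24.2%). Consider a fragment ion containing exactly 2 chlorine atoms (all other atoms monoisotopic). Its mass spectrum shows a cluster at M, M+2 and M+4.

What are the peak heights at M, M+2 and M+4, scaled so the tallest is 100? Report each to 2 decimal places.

100.00 : 63.85 : 10.19

The 2 Cl atoms are independent, so intensities follow the terms of (0.758 + 0.242)^2.
P(M) = 0.758^2 = 0.574564
P(M+2) = 2 × 0.758^1 × 0.242^1 = 0.366872
P(M+4) = 0.242^2 = 0.058564
The M peak is largest (0.574564); scaling to 100 gives 100.00 : 63.85 : 10.19.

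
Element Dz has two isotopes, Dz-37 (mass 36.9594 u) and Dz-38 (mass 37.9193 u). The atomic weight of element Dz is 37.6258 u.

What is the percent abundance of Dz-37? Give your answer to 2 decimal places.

With x = fraction of Dz-37 (so Dz-38 is 1 − x):
36.9594·x + 37.9193·(1 − x) = 37.6258
(36.9594 − 37.9193)·x = 37.6258 − 37.9193
x = -0.2935 / -0.9599 = 0.30576 → 30.58% Dz-37, 69.42% Dz-38.

30.58%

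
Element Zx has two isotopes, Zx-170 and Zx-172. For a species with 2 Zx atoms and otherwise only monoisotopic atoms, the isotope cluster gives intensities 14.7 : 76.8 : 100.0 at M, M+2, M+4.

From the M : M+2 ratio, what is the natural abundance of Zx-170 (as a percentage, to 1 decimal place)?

27.7%

If p is the fraction of Zx that is Zx-170, then I(M+2)/I(M) = [C(2,1)·p^1·(1−p)] / p^2 = 2·(1−p)/p = 76.8/14.7 = 5.2245
(1−p)/p = 5.2245/2 = 2.6122  ⇒  p = 1/(1 + 2.6122) = 0.2768
Zx-170: 27.7%, Zx-172: 72.3%.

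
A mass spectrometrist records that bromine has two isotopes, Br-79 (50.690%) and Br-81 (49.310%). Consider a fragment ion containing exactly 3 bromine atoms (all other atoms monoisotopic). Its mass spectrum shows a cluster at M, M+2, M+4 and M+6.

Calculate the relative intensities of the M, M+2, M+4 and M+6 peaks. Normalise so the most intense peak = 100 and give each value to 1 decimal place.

34.3 : 100.0 : 97.3 : 31.5

Each Br atom is independently Br-79 (p = 0.50690) or Br-81 (q = 0.49310); the cluster is the binomial expansion (p + q)^3.
P(M) = 0.50690^3 = 0.130247
P(M+2) = 3 × 0.50690^2 × 0.49310^1 = 0.380103
P(M+4) = 3 × 0.50690^1 × 0.49310^2 = 0.369755
P(M+6) = 0.49310^3 = 0.119896
The M+2 peak is largest (0.380103); scaling to 100 gives 34.3 : 100.0 : 97.3 : 31.5.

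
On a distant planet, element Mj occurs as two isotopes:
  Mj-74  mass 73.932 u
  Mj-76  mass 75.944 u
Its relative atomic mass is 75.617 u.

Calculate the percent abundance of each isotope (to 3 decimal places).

With x = fraction of Mj-74 (so Mj-76 is 1 − x):
73.932·x + 75.944·(1 − x) = 75.617
(73.932 − 75.944)·x = 75.617 − 75.944
x = -0.327 / -2.012 = 0.16252 → 16.252% Mj-74, 83.748% Mj-76.

Mj-74: 16.252%, Mj-76: 83.748%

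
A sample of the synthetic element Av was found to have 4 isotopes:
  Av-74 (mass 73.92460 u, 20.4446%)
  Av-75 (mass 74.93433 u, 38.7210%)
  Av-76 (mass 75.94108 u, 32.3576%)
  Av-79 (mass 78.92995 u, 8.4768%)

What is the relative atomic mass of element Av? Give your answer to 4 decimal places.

Weight each isotope mass by its fractional abundance: 0.204446 × 73.92460 + 0.387210 × 74.93433 + 0.323576 × 75.94108 + 0.084768 × 78.92995
= 15.113589 + 29.015322 + 24.572711 + 6.690734 = 75.392356 u

75.3924 u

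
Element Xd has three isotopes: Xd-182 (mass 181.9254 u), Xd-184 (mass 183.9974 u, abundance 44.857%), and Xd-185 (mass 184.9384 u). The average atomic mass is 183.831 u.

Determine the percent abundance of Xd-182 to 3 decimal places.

22.745%

Let x and y be the fractions of Xd-182 and Xd-185. Then x + y = 1 − 0.44857 = 0.55143 and 181.9254x + 184.9384y = 183.831 − 0.44857×183.9974 = 101.295286282.
Substituting: 181.9254x + 184.9384(0.55143 − x) = 101.295286282
(181.9254 − 184.9384)x = -0.68529563  ⇒  x = 0.22745, y = 0.32398
Xd-182: 22.745%, Xd-185: 32.398%.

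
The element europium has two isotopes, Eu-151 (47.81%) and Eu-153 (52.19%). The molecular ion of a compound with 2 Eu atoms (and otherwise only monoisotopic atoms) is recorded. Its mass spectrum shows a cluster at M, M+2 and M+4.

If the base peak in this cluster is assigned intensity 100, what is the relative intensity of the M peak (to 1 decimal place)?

45.8

Binomial terms of (0.4781 + 0.5219)^2: M 0.2286, M+2 0.4990, M+4 0.2724 → M+2 is the base peak.
P(M+2) = C(2,1) × 0.4781^1 × 0.5219^1 = 2 × 0.4781 × 0.5219 = 0.499041 (base)
P(M) = C(2,0) × 0.4781^2 × 0.5219^0 = 1 × 0.22857961 × 1.0000 = 0.228580
Relative intensity = 0.228580 / 0.499041 × 100 = 45.8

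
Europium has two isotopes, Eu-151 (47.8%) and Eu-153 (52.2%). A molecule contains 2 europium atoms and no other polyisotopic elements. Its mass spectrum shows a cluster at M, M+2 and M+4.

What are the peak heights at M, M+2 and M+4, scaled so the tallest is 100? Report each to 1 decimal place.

45.8 : 100.0 : 54.6

The 2 Eu atoms are independent, so intensities follow the terms of (0.478 + 0.522)^2.
P(M) = 0.478^2 = 0.228484
P(M+2) = 2 × 0.478^1 × 0.522^1 = 0.499032
P(M+4) = 0.522^2 = 0.272484
The M+2 peak is largest (0.499032); scaling to 100 gives 45.8 : 100.0 : 54.6.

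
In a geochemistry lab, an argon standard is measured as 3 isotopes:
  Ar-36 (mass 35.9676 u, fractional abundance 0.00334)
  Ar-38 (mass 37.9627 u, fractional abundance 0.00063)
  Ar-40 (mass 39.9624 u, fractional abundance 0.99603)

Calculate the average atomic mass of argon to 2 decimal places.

39.95 u

The abundance-weighted mean is 0.00334 × 35.9676 + 0.00063 × 37.9627 + 0.99603 × 39.9624
= 0.12013 + 0.02392 + 39.80375 = 39.94780 u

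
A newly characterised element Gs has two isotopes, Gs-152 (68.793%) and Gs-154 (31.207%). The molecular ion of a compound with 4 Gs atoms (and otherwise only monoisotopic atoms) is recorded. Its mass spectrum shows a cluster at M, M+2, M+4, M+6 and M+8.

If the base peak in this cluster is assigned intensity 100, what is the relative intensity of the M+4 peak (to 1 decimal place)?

Term probabilities: M 0.2240, M+2 0.4064, M+4 0.2765, M+6 0.0836, M+8 0.0095. Base peak = M+2.
P(M+2) = C(4,1) × 0.68793^3 × 0.31207^1 = 4 × 0.32556128 × 0.31207 = 0.406392 (base)
P(M+4) = C(4,2) × 0.68793^2 × 0.31207^2 = 6 × 0.47324768 × 0.09738768 = 0.276531
Relative intensity = 0.276531 / 0.406392 × 100 = 68.0

68.0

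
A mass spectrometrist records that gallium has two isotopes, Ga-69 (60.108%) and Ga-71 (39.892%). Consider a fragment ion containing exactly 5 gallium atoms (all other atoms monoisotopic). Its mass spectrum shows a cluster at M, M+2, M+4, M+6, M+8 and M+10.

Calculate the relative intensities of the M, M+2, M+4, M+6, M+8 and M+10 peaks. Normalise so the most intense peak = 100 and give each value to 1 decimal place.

The 5 Ga atoms are independent, so intensities follow the terms of (0.60108 + 0.39892)^5.
P(M) = 0.60108^5 = 0.078462
P(M+2) = 5 × 0.60108^4 × 0.39892^1 = 0.260366
P(M+4) = 10 × 0.60108^3 × 0.39892^2 = 0.345596
P(M+6) = 10 × 0.60108^2 × 0.39892^3 = 0.229362
P(M+8) = 5 × 0.60108^1 × 0.39892^4 = 0.076111
P(M+10) = 0.39892^5 = 0.010103
The M+4 peak is largest (0.345596); scaling to 100 gives 22.7 : 75.3 : 100.0 : 66.4 : 22.0 : 2.9.

22.7 : 75.3 : 100.0 : 66.4 : 22.0 : 2.9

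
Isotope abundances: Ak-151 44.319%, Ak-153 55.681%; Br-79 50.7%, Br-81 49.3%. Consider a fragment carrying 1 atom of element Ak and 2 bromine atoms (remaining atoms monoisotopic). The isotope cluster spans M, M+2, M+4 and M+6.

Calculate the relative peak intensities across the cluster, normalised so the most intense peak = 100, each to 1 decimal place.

29.5 : 94.5 : 100.0 : 35.1

Element Ak pattern (n=1): 0.44319 : 0.55681
Bromine pattern (n=2): 0.257049 : 0.499902 : 0.243049
Convolve the two distributions (both contribute in 2-u steps):
  M: 0.44319×0.257049 = 0.113922
  M+2: 0.44319×0.499902 + 0.55681×0.257049 = 0.364679
  M+4: 0.44319×0.243049 + 0.55681×0.499902 = 0.386067
  M+6: 0.55681×0.243049 = 0.135332
Scale to base peak (0.386067) = 100: 29.5 : 94.5 : 100.0 : 35.1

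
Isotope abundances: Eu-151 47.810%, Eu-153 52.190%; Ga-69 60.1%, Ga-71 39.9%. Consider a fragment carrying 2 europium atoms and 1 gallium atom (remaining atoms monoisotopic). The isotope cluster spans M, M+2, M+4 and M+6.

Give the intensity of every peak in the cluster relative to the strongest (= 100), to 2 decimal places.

35.12 : 100.00 : 92.76 : 27.79

Europium pattern (n=2): 0.22857961 : 0.49904078 : 0.27237961
Gallium pattern (n=1): 0.6010 : 0.3990
Convolve the two distributions (both contribute in 2-u steps):
  M: 0.22857961×0.6010 = 0.137376
  M+2: 0.22857961×0.3990 + 0.49904078×0.6010 = 0.391127
  M+4: 0.49904078×0.3990 + 0.27237961×0.6010 = 0.362817
  M+6: 0.27237961×0.3990 = 0.108679
Scale to base peak (0.391127) = 100: 35.12 : 100.00 : 92.76 : 27.79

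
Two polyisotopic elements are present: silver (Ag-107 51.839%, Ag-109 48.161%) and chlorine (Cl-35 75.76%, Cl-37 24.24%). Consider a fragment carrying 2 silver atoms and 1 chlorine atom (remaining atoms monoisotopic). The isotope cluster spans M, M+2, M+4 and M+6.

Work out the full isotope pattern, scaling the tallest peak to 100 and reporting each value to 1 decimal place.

Silver pattern (n=2): 0.26872819 : 0.49932362 : 0.23194819
Chlorine pattern (n=1): 0.7576 : 0.2424
Convolve the two distributions (both contribute in 2-u steps):
  M: 0.26872819×0.7576 = 0.203588
  M+2: 0.26872819×0.2424 + 0.49932362×0.7576 = 0.443427
  M+4: 0.49932362×0.2424 + 0.23194819×0.7576 = 0.296760
  M+6: 0.23194819×0.2424 = 0.056224
Scale to base peak (0.443427) = 100: 45.9 : 100.0 : 66.9 : 12.7

45.9 : 100.0 : 66.9 : 12.7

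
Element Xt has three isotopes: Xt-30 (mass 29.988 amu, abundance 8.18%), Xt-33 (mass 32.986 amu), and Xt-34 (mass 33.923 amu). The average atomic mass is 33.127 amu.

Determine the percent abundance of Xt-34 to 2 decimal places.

41.22%

Let x and y be the fractions of Xt-33 and Xt-34. Then x + y = 1 − 0.0818 = 0.9182 and 32.986x + 33.923y = 33.127 − 0.0818×29.988 = 30.6739816.
Substituting: 32.986x + 33.923(0.9182 − x) = 30.6739816
(32.986 − 33.923)x = -0.474117  ⇒  x = 0.50599, y = 0.41221
Xt-33: 50.60%, Xt-34: 41.22%.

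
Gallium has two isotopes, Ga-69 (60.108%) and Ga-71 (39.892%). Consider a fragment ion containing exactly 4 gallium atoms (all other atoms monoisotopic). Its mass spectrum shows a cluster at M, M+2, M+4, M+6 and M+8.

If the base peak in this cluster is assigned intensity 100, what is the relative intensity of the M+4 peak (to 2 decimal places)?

99.55

Term probabilities: M 0.1305, M+2 0.3465, M+4 0.3450, M+6 0.1526, M+8 0.0253. Base peak = M+2.
P(M+2) = C(4,1) × 0.60108^3 × 0.39892^1 = 4 × 0.2171685 × 0.39892 = 0.346531 (base)
P(M+4) = C(4,2) × 0.60108^2 × 0.39892^2 = 6 × 0.36129717 × 0.15913717 = 0.344975
Relative intensity = 0.344975 / 0.346531 × 100 = 99.55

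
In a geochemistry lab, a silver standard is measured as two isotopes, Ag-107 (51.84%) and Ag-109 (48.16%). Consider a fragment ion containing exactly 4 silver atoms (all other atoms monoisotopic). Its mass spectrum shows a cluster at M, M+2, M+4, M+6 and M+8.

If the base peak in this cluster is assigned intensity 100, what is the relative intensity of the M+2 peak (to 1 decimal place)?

71.8

Binomial terms of (0.5184 + 0.4816)^4: M 0.0722, M+2 0.2684, M+4 0.3740, M+6 0.2316, M+8 0.0538 → M+4 is the base peak.
P(M+4) = C(4,2) × 0.5184^2 × 0.4816^2 = 6 × 0.26873856 × 0.23193856 = 0.373985 (base)
P(M+2) = C(4,1) × 0.5184^3 × 0.4816^1 = 4 × 0.13931407 × 0.4816 = 0.268375
Relative intensity = 0.268375 / 0.373985 × 100 = 71.8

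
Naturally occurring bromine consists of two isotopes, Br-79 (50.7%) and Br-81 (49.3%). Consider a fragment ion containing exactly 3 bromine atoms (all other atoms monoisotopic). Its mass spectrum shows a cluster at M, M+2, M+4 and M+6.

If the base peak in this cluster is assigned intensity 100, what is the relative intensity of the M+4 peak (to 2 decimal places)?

(0.507 + 0.493)^3 gives M 0.1303, M+2 0.3802, M+4 0.3697, M+6 0.1198; the largest is M+2.
P(M+2) = C(3,1) × 0.507^2 × 0.493^1 = 3 × 0.257049 × 0.4930 = 0.380175 (base)
P(M+4) = C(3,2) × 0.507^1 × 0.493^2 = 3 × 0.5070 × 0.243049 = 0.369678
Relative intensity = 0.369678 / 0.380175 × 100 = 97.24

97.24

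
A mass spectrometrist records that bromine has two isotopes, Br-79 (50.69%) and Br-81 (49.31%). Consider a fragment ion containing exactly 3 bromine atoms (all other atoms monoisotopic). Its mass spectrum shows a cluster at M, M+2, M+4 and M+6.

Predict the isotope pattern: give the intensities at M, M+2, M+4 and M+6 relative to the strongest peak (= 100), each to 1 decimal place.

34.3 : 100.0 : 97.3 : 31.5

Each Br atom is independently Br-79 (p = 0.5069) or Br-81 (q = 0.4931); the cluster is the binomial expansion (p + q)^3.
P(M) = 0.5069^3 = 0.130247
P(M+2) = 3 × 0.5069^2 × 0.4931^1 = 0.380103
P(M+4) = 3 × 0.5069^1 × 0.4931^2 = 0.369755
P(M+6) = 0.4931^3 = 0.119896
The M+2 peak is largest (0.380103); scaling to 100 gives 34.3 : 100.0 : 97.3 : 31.5.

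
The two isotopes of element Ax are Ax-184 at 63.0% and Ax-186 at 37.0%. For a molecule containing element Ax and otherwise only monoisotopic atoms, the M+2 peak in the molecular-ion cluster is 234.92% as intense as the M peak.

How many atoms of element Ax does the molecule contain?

4

For n independent Ax atoms, I(M+2)/I(M) = n · (abundance Ax-186) / (abundance Ax-184) = n · 0.370/0.630.
n = 2.3492 × 0.630/0.370 = 4.00 ≈ 4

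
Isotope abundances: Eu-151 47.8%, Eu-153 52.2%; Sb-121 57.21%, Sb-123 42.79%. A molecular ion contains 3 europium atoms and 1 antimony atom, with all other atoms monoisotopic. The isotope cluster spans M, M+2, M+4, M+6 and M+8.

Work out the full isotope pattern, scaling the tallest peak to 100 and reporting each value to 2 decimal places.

16.59 : 66.76 : 100.00 : 66.00 : 16.16

Europium pattern (n=3): 0.10921535 : 0.35780594 : 0.39074206 : 0.14223665
Antimony pattern (n=1): 0.5721 : 0.4279
Convolve the two distributions (both contribute in 2-u steps):
  M: 0.10921535×0.5721 = 0.062482
  M+2: 0.10921535×0.4279 + 0.35780594×0.5721 = 0.251434
  M+4: 0.35780594×0.4279 + 0.39074206×0.5721 = 0.376649
  M+6: 0.39074206×0.4279 + 0.14223665×0.5721 = 0.248572
  M+8: 0.14223665×0.4279 = 0.060863
Scale to base peak (0.376649) = 100: 16.59 : 66.76 : 100.00 : 66.00 : 16.16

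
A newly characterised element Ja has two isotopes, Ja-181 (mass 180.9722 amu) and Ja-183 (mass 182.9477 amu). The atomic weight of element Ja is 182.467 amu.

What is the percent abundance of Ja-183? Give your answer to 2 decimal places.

Writing the weighted mean with unknown fraction x of Ja-181:
180.9722·x + 182.9477·(1 − x) = 182.467
(180.9722 − 182.9477)·x = 182.467 − 182.9477
x = -0.4807 / -1.9755 = 0.24333 → 24.33% Ja-181, 75.67% Ja-183.

75.67%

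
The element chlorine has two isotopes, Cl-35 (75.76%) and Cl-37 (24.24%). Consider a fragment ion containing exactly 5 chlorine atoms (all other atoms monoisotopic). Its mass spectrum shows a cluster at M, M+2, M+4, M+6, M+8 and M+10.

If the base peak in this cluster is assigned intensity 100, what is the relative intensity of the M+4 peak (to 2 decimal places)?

63.99

(0.7576 + 0.2424)^5 gives M 0.2496, M+2 0.3993, M+4 0.2555, M+6 0.0817, M+8 0.0131, M+10 0.0008; the largest is M+2.
P(M+2) = C(5,1) × 0.7576^4 × 0.2424^1 = 5 × 0.32942751 × 0.2424 = 0.399266 (base)
P(M+4) = C(5,2) × 0.7576^3 × 0.2424^2 = 10 × 0.4348304 × 0.05875776 = 0.255497
Relative intensity = 0.255497 / 0.399266 × 100 = 63.99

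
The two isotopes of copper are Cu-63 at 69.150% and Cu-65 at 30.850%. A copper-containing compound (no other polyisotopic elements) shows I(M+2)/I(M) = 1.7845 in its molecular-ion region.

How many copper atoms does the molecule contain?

4

For n independent Cu atoms, I(M+2)/I(M) = n · (abundance Cu-65) / (abundance Cu-63) = n · 0.30850/0.69150.
n = 1.7845 × 0.69150/0.30850 = 4.00 ≈ 4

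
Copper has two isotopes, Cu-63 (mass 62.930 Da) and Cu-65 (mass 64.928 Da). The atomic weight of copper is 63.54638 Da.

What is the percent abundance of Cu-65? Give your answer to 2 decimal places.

With x = fraction of Cu-63 (so Cu-65 is 1 − x):
62.930·x + 64.928·(1 − x) = 63.54638
(62.930 − 64.928)·x = 63.54638 − 64.928
x = -1.38162 / -1.998 = 0.69150 → 69.15% Cu-63, 30.85% Cu-65.

30.85%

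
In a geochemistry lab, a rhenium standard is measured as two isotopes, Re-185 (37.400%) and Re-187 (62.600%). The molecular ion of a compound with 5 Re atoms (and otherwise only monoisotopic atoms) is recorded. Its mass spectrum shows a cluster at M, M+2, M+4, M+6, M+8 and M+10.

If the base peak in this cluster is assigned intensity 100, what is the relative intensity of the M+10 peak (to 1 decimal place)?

28.0

(0.37400 + 0.62600)^5 gives M 0.0073, M+2 0.0612, M+4 0.2050, M+6 0.3431, M+8 0.2872, M+10 0.0961; the largest is M+6.
P(M+6) = C(5,3) × 0.37400^2 × 0.62600^3 = 10 × 0.139876 × 0.24531438 = 0.343136 (base)
P(M+10) = C(5,5) × 0.37400^0 × 0.62600^5 = 1 × 1.0000 × 0.09613282 = 0.096133
Relative intensity = 0.096133 / 0.343136 × 100 = 28.0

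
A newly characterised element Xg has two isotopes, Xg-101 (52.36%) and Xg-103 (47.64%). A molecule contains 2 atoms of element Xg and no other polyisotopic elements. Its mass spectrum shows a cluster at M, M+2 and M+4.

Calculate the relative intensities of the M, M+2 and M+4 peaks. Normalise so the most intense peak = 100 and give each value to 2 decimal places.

54.95 : 100.00 : 45.49

The 2 Xg atoms are independent, so intensities follow the terms of (0.5236 + 0.4764)^2.
P(M) = 0.5236^2 = 0.274157
P(M+2) = 2 × 0.5236^1 × 0.4764^1 = 0.498886
P(M+4) = 0.4764^2 = 0.226957
The M+2 peak is largest (0.498886); scaling to 100 gives 54.95 : 100.00 : 45.49.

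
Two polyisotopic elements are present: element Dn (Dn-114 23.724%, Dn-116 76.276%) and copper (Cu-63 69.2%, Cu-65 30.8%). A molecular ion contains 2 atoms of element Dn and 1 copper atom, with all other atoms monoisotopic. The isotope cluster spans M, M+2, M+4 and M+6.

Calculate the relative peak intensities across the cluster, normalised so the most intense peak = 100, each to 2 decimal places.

7.58 : 52.09 : 100.00 : 34.86

Element Dn pattern (n=2): 0.05628282 : 0.36191436 : 0.58180282
Copper pattern (n=1): 0.6920 : 0.3080
Convolve the two distributions (both contribute in 2-u steps):
  M: 0.05628282×0.6920 = 0.038948
  M+2: 0.05628282×0.3080 + 0.36191436×0.6920 = 0.267780
  M+4: 0.36191436×0.3080 + 0.58180282×0.6920 = 0.514077
  M+6: 0.58180282×0.3080 = 0.179195
Scale to base peak (0.514077) = 100: 7.58 : 52.09 : 100.00 : 34.86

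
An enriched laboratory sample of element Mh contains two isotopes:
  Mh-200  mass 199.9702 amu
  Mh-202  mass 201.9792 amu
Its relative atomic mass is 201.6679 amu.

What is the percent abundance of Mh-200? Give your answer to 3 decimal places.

With x = fraction of Mh-200 (so Mh-202 is 1 − x):
199.9702·x + 201.9792·(1 − x) = 201.6679
(199.9702 − 201.9792)·x = 201.6679 − 201.9792
x = -0.3113 / -2.0090 = 0.15495 → 15.495% Mh-200, 84.505% Mh-202.

15.495%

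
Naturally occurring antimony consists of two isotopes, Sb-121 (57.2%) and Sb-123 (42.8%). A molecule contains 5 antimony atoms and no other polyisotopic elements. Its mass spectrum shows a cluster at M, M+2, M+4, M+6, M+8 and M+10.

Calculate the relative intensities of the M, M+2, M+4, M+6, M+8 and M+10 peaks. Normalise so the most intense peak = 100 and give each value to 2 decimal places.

Expanding (0.572 + 0.428)^5:
P(M) = 0.572^5 = 0.061232
P(M+2) = 5 × 0.572^4 × 0.428^1 = 0.229086
P(M+4) = 10 × 0.572^3 × 0.428^2 = 0.342827
P(M+6) = 10 × 0.572^2 × 0.428^3 = 0.256521
P(M+8) = 5 × 0.572^1 × 0.428^4 = 0.095971
P(M+10) = 0.428^5 = 0.014362
The M+4 peak is largest (0.342827); scaling to 100 gives 17.86 : 66.82 : 100.00 : 74.83 : 27.99 : 4.19.

17.86 : 66.82 : 100.00 : 74.83 : 27.99 : 4.19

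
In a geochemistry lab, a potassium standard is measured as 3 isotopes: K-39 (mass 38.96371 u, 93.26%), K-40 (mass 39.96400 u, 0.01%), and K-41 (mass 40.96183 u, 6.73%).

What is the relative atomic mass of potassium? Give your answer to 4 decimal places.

Ar = Σ fᵢ·mᵢ = 0.9326 × 38.96371 + 0.0001 × 39.96400 + 0.0673 × 40.96183
= 36.337556 + 0.003996 + 2.756731 = 39.098283 u

39.0983 u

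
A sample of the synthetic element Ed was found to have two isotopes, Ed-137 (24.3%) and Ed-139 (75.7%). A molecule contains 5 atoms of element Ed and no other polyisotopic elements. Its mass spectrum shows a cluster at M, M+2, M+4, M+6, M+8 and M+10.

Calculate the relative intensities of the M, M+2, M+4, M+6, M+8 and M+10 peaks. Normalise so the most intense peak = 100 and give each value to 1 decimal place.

Each Ed atom is independently Ed-137 (p = 0.243) or Ed-139 (q = 0.757); the cluster is the binomial expansion (p + q)^5.
P(M) = 0.243^5 = 0.000847
P(M+2) = 5 × 0.243^4 × 0.757^1 = 0.013197
P(M+4) = 10 × 0.243^3 × 0.757^2 = 0.082226
P(M+6) = 10 × 0.243^2 × 0.757^3 = 0.256153
P(M+8) = 5 × 0.243^1 × 0.757^4 = 0.398988
P(M+10) = 0.757^5 = 0.248588
The M+8 peak is largest (0.398988); scaling to 100 gives 0.2 : 3.3 : 20.6 : 64.2 : 100.0 : 62.3.

0.2 : 3.3 : 20.6 : 64.2 : 100.0 : 62.3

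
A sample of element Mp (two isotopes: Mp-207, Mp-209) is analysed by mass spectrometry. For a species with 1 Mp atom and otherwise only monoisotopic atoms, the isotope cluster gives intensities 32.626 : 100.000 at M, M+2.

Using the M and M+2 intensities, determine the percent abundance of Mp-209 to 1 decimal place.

75.4%

Write p for the Mp-207 fraction. I(M+2)/I(M) = [C(1,1)·p^0·(1−p)] / p^1 = 1·(1−p)/p = 100.000/32.626 = 3.0650
(1−p)/p = 3.0650/1 = 3.0650  ⇒  p = 1/(1 + 3.0650) = 0.2460
Mp-207: 24.6%, Mp-209: 75.4%.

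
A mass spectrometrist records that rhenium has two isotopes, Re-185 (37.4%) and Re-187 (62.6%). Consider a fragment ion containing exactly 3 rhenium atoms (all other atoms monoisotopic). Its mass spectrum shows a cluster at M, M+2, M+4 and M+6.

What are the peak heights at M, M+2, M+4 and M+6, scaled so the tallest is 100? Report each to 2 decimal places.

11.90 : 59.74 : 100.00 : 55.79

Each Re atom is independently Re-185 (p = 0.374) or Re-187 (q = 0.626); the cluster is the binomial expansion (p + q)^3.
P(M) = 0.374^3 = 0.052314
P(M+2) = 3 × 0.374^2 × 0.626^1 = 0.262687
P(M+4) = 3 × 0.374^1 × 0.626^2 = 0.439685
P(M+6) = 0.626^3 = 0.245314
The M+4 peak is largest (0.439685); scaling to 100 gives 11.90 : 59.74 : 100.00 : 55.79.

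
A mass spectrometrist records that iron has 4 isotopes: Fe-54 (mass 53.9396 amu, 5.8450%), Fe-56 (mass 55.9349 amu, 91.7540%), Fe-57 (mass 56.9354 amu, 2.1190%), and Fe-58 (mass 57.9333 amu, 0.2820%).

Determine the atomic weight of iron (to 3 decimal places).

Weight each isotope mass by its fractional abundance: 0.058450 × 53.9396 + 0.917540 × 55.9349 + 0.021190 × 56.9354 + 0.002820 × 57.9333
= 3.15277 + 51.32251 + 1.20646 + 0.16337 = 55.84511 amu

55.845 amu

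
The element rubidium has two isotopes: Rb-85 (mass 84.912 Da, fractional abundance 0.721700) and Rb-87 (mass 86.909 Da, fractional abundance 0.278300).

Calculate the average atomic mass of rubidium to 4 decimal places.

Ar = Σ fᵢ·mᵢ = 0.721700 × 84.912 + 0.278300 × 86.909
= 61.28099 + 24.18677 = 85.46776 Da

85.4678 Da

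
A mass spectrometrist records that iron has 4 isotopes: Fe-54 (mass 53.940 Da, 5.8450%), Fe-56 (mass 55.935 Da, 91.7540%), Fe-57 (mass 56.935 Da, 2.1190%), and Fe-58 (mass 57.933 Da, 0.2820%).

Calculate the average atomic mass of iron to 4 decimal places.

55.8452 Da

Weight each isotope mass by its fractional abundance: 0.058450 × 53.940 + 0.917540 × 55.935 + 0.021190 × 56.935 + 0.002820 × 57.933
= 3.15279 + 51.32260 + 1.20645 + 0.16337 = 55.84521 Da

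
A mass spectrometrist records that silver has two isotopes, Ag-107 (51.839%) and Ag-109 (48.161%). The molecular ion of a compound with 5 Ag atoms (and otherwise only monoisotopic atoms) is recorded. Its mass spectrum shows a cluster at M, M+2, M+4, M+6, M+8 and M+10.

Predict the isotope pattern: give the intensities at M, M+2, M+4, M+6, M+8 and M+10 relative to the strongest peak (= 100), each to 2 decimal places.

Expanding (0.51839 + 0.48161)^5:
P(M) = 0.51839^5 = 0.037435
P(M+2) = 5 × 0.51839^4 × 0.48161^1 = 0.173897
P(M+4) = 10 × 0.51839^3 × 0.48161^2 = 0.323118
P(M+6) = 10 × 0.51839^2 × 0.48161^3 = 0.300192
P(M+8) = 5 × 0.51839^1 × 0.48161^4 = 0.139447
P(M+10) = 0.48161^5 = 0.025911
The M+4 peak is largest (0.323118); scaling to 100 gives 11.59 : 53.82 : 100.00 : 92.90 : 43.16 : 8.02.

11.59 : 53.82 : 100.00 : 92.90 : 43.16 : 8.02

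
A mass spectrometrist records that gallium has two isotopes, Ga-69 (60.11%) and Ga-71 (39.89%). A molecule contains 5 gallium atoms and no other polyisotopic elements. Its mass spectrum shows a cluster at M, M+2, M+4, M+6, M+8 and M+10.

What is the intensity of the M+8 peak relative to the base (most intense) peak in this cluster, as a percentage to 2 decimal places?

22.02%

(0.6011 + 0.3989)^5 gives M 0.0785, M+2 0.2604, M+4 0.3456, M+6 0.2293, M+8 0.0761, M+10 0.0101; the largest is M+4.
P(M+4) = C(5,2) × 0.6011^3 × 0.3989^2 = 10 × 0.21719018 × 0.15912121 = 0.345596 (base)
P(M+8) = C(5,4) × 0.6011^1 × 0.3989^4 = 5 × 0.6011 × 0.02531956 = 0.076098
Relative intensity = 0.076098 / 0.345596 × 100 = 22.02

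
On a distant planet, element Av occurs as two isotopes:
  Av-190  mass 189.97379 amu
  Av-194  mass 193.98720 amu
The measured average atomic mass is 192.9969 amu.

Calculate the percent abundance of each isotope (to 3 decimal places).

Av-190: 24.675%, Av-194: 75.325%

With x = fraction of Av-190 (so Av-194 is 1 − x):
189.97379·x + 193.98720·(1 − x) = 192.9969
(189.97379 − 193.98720)·x = 192.9969 − 193.98720
x = -0.99030 / -4.01341 = 0.24675 → 24.675% Av-190, 75.325% Av-194.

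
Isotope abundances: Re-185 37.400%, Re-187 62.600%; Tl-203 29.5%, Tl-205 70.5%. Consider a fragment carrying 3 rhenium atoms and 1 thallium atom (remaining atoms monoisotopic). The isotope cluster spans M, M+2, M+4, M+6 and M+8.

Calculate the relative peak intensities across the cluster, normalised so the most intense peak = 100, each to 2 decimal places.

4.04 : 29.91 : 82.36 : 100.00 : 45.23

Rhenium pattern (n=3): 0.05231362 : 0.26268713 : 0.43968487 : 0.24531438
Thallium pattern (n=1): 0.2950 : 0.7050
Convolve the two distributions (both contribute in 2-u steps):
  M: 0.05231362×0.2950 = 0.015433
  M+2: 0.05231362×0.7050 + 0.26268713×0.2950 = 0.114374
  M+4: 0.26268713×0.7050 + 0.43968487×0.2950 = 0.314901
  M+6: 0.43968487×0.7050 + 0.24531438×0.2950 = 0.382346
  M+8: 0.24531438×0.7050 = 0.172947
Scale to base peak (0.382346) = 100: 4.04 : 29.91 : 82.36 : 100.00 : 45.23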